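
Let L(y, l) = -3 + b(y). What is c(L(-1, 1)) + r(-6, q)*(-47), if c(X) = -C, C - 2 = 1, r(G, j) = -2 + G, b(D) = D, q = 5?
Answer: 373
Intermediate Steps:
C = 3 (C = 2 + 1 = 3)
L(y, l) = -3 + y
c(X) = -3 (c(X) = -1*3 = -3)
c(L(-1, 1)) + r(-6, q)*(-47) = -3 + (-2 - 6)*(-47) = -3 - 8*(-47) = -3 + 376 = 373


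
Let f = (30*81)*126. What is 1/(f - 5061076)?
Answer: -1/4754896 ≈ -2.1031e-7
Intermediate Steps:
f = 306180 (f = 2430*126 = 306180)
1/(f - 5061076) = 1/(306180 - 5061076) = 1/(-4754896) = -1/4754896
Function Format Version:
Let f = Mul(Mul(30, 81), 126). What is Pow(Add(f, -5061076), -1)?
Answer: Rational(-1, 4754896) ≈ -2.1031e-7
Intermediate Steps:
f = 306180 (f = Mul(2430, 126) = 306180)
Pow(Add(f, -5061076), -1) = Pow(Add(306180, -5061076), -1) = Pow(-4754896, -1) = Rational(-1, 4754896)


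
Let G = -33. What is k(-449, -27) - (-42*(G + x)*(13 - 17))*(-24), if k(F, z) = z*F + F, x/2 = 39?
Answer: 193114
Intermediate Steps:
x = 78 (x = 2*39 = 78)
k(F, z) = F + F*z (k(F, z) = F*z + F = F + F*z)
k(-449, -27) - (-42*(G + x)*(13 - 17))*(-24) = -449*(1 - 27) - (-42*(-33 + 78)*(13 - 17))*(-24) = -449*(-26) - (-1890*(-4))*(-24) = 11674 - (-42*(-180))*(-24) = 11674 - 7560*(-24) = 11674 - 1*(-181440) = 11674 + 181440 = 193114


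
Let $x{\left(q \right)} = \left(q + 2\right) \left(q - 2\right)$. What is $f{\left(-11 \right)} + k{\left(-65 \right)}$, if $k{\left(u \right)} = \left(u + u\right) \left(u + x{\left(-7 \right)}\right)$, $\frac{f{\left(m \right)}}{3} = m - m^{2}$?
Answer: $2204$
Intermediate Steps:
$f{\left(m \right)} = - 3 m^{2} + 3 m$ ($f{\left(m \right)} = 3 \left(m - m^{2}\right) = - 3 m^{2} + 3 m$)
$x{\left(q \right)} = \left(-2 + q\right) \left(2 + q\right)$ ($x{\left(q \right)} = \left(2 + q\right) \left(-2 + q\right) = \left(-2 + q\right) \left(2 + q\right)$)
$k{\left(u \right)} = 2 u \left(45 + u\right)$ ($k{\left(u \right)} = \left(u + u\right) \left(u - \left(4 - \left(-7\right)^{2}\right)\right) = 2 u \left(u + \left(-4 + 49\right)\right) = 2 u \left(u + 45\right) = 2 u \left(45 + u\right)$)
$f{\left(-11 \right)} + k{\left(-65 \right)} = 3 \left(-11\right) \left(1 - -11\right) + 2 \left(-65\right) \left(45 - 65\right) = 3 \left(-11\right) \left(1 + 11\right) + 2 \left(-65\right) \left(-20\right) = 3 \left(-11\right) 12 + 2600 = -396 + 2600 = 2204$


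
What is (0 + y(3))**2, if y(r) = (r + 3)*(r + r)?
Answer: 1296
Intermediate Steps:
y(r) = 2*r*(3 + r) (y(r) = (3 + r)*(2*r) = 2*r*(3 + r))
(0 + y(3))**2 = (0 + 2*3*(3 + 3))**2 = (0 + 2*3*6)**2 = (0 + 36)**2 = 36**2 = 1296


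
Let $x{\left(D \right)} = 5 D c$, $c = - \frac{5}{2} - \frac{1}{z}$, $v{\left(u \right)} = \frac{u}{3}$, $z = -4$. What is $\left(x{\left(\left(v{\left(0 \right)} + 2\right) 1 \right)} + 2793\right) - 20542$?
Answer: $- \frac{35543}{2} \approx -17772.0$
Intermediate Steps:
$v{\left(u \right)} = \frac{u}{3}$ ($v{\left(u \right)} = u \frac{1}{3} = \frac{u}{3}$)
$c = - \frac{9}{4}$ ($c = - \frac{5}{2} - \frac{1}{-4} = \left(-5\right) \frac{1}{2} - - \frac{1}{4} = - \frac{5}{2} + \frac{1}{4} = - \frac{9}{4} \approx -2.25$)
$x{\left(D \right)} = - \frac{45 D}{4}$ ($x{\left(D \right)} = 5 D \left(- \frac{9}{4}\right) = - \frac{45 D}{4}$)
$\left(x{\left(\left(v{\left(0 \right)} + 2\right) 1 \right)} + 2793\right) - 20542 = \left(- \frac{45 \left(\frac{1}{3} \cdot 0 + 2\right) 1}{4} + 2793\right) - 20542 = \left(- \frac{45 \left(0 + 2\right) 1}{4} + 2793\right) - 20542 = \left(- \frac{45 \cdot 2 \cdot 1}{4} + 2793\right) - 20542 = \left(\left(- \frac{45}{4}\right) 2 + 2793\right) - 20542 = \left(- \frac{45}{2} + 2793\right) - 20542 = \frac{5541}{2} - 20542 = - \frac{35543}{2}$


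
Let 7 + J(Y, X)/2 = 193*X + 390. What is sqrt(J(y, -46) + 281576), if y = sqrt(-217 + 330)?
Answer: sqrt(264586) ≈ 514.38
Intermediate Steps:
y = sqrt(113) ≈ 10.630
J(Y, X) = 766 + 386*X (J(Y, X) = -14 + 2*(193*X + 390) = -14 + 2*(390 + 193*X) = -14 + (780 + 386*X) = 766 + 386*X)
sqrt(J(y, -46) + 281576) = sqrt((766 + 386*(-46)) + 281576) = sqrt((766 - 17756) + 281576) = sqrt(-16990 + 281576) = sqrt(264586)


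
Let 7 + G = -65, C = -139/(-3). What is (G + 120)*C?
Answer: 2224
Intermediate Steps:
C = 139/3 (C = -139*(-⅓) = 139/3 ≈ 46.333)
G = -72 (G = -7 - 65 = -72)
(G + 120)*C = (-72 + 120)*(139/3) = 48*(139/3) = 2224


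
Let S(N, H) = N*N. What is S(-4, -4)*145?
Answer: 2320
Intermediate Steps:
S(N, H) = N**2
S(-4, -4)*145 = (-4)**2*145 = 16*145 = 2320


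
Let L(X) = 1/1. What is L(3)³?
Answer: 1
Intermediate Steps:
L(X) = 1
L(3)³ = 1³ = 1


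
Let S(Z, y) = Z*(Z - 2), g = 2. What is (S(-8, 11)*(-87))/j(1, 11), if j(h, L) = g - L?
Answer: 2320/3 ≈ 773.33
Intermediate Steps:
S(Z, y) = Z*(-2 + Z)
j(h, L) = 2 - L
(S(-8, 11)*(-87))/j(1, 11) = (-8*(-2 - 8)*(-87))/(2 - 1*11) = (-8*(-10)*(-87))/(2 - 11) = (80*(-87))/(-9) = -6960*(-⅑) = 2320/3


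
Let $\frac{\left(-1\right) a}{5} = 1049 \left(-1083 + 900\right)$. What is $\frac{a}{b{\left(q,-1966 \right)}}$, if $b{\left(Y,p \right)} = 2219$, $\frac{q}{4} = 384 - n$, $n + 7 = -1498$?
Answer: $\frac{959835}{2219} \approx 432.55$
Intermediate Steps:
$n = -1505$ ($n = -7 - 1498 = -1505$)
$q = 7556$ ($q = 4 \left(384 - -1505\right) = 4 \left(384 + 1505\right) = 4 \cdot 1889 = 7556$)
$a = 959835$ ($a = - 5 \cdot 1049 \left(-1083 + 900\right) = - 5 \cdot 1049 \left(-183\right) = \left(-5\right) \left(-191967\right) = 959835$)
$\frac{a}{b{\left(q,-1966 \right)}} = \frac{959835}{2219}$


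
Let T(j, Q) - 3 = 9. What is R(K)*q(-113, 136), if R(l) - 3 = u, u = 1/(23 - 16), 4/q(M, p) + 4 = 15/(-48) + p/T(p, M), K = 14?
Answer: 4224/2359 ≈ 1.7906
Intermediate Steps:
T(j, Q) = 12 (T(j, Q) = 3 + 9 = 12)
q(M, p) = 4/(-69/16 + p/12) (q(M, p) = 4/(-4 + (15/(-48) + p/12)) = 4/(-4 + (15*(-1/48) + p*(1/12))) = 4/(-4 + (-5/16 + p/12)) = 4/(-69/16 + p/12))
u = ⅐ (u = 1/7 = ⅐ ≈ 0.14286)
R(l) = 22/7 (R(l) = 3 + ⅐ = 22/7)
R(K)*q(-113, 136) = 22*(192/(-207 + 4*136))/7 = 22*(192/(-207 + 544))/7 = 22*(192/337)/7 = 22*(192*(1/337))/7 = (22/7)*(192/337) = 4224/2359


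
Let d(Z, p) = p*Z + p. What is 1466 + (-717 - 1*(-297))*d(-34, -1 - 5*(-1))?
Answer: 56906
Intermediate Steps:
d(Z, p) = p + Z*p (d(Z, p) = Z*p + p = p + Z*p)
1466 + (-717 - 1*(-297))*d(-34, -1 - 5*(-1)) = 1466 + (-717 - 1*(-297))*((-1 - 5*(-1))*(1 - 34)) = 1466 + (-717 + 297)*((-1 + 5)*(-33)) = 1466 - 1680*(-33) = 1466 - 420*(-132) = 1466 + 55440 = 56906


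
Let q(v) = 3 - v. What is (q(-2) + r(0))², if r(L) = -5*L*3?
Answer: 25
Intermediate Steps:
r(L) = -15*L
(q(-2) + r(0))² = ((3 - 1*(-2)) - 15*0)² = ((3 + 2) + 0)² = (5 + 0)² = 5² = 25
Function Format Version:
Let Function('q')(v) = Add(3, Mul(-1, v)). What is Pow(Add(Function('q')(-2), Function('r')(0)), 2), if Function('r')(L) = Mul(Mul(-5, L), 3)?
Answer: 25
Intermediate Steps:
Function('r')(L) = Mul(-15, L)
Pow(Add(Function('q')(-2), Function('r')(0)), 2) = Pow(Add(Add(3, Mul(-1, -2)), Mul(-15, 0)), 2) = Pow(Add(Add(3, 2), 0), 2) = Pow(Add(5, 0), 2) = Pow(5, 2) = 25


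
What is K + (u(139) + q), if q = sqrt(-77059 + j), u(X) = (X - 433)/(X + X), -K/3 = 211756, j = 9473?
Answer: -88302399/139 + I*sqrt(67586) ≈ -6.3527e+5 + 259.97*I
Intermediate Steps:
K = -635268 (K = -3*211756 = -635268)
u(X) = (-433 + X)/(2*X) (u(X) = (-433 + X)/((2*X)) = (-433 + X)*(1/(2*X)) = (-433 + X)/(2*X))
q = I*sqrt(67586) (q = sqrt(-77059 + 9473) = sqrt(-67586) = I*sqrt(67586) ≈ 259.97*I)
K + (u(139) + q) = -635268 + ((1/2)*(-433 + 139)/139 + I*sqrt(67586)) = -635268 + ((1/2)*(1/139)*(-294) + I*sqrt(67586)) = -635268 + (-147/139 + I*sqrt(67586)) = -88302399/139 + I*sqrt(67586)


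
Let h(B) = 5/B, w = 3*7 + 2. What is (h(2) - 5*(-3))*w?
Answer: 805/2 ≈ 402.50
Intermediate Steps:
w = 23 (w = 21 + 2 = 23)
(h(2) - 5*(-3))*w = (5/2 - 5*(-3))*23 = (5*(½) + 15)*23 = (5/2 + 15)*23 = (35/2)*23 = 805/2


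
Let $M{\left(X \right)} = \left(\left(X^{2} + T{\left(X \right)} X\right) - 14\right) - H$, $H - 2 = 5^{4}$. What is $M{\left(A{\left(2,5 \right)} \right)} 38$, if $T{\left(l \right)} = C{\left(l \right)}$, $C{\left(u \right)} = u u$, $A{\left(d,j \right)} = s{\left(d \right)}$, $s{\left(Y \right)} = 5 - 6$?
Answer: $-24358$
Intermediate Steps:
$s{\left(Y \right)} = -1$ ($s{\left(Y \right)} = 5 - 6 = -1$)
$A{\left(d,j \right)} = -1$
$C{\left(u \right)} = u^{2}$
$T{\left(l \right)} = l^{2}$
$H = 627$ ($H = 2 + 5^{4} = 2 + 625 = 627$)
$M{\left(X \right)} = -641 + X^{2} + X^{3}$ ($M{\left(X \right)} = \left(\left(X^{2} + X^{2} X\right) - 14\right) - 627 = \left(\left(X^{2} + X^{3}\right) - 14\right) - 627 = \left(-14 + X^{2} + X^{3}\right) - 627 = -641 + X^{2} + X^{3}$)
$M{\left(A{\left(2,5 \right)} \right)} 38 = \left(-641 + \left(-1\right)^{2} + \left(-1\right)^{3}\right) 38 = \left(-641 + 1 - 1\right) 38 = \left(-641\right) 38 = -24358$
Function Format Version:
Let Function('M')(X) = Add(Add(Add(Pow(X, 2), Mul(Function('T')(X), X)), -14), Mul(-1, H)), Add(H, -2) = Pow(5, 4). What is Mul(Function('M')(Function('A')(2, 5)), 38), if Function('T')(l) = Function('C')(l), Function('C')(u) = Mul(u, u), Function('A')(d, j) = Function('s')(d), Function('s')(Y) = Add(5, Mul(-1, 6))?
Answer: -24358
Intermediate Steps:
Function('s')(Y) = -1 (Function('s')(Y) = Add(5, -6) = -1)
Function('A')(d, j) = -1
Function('C')(u) = Pow(u, 2)
Function('T')(l) = Pow(l, 2)
H = 627 (H = Add(2, Pow(5, 4)) = Add(2, 625) = 627)
Function('M')(X) = Add(-641, Pow(X, 2), Pow(X, 3)) (Function('M')(X) = Add(Add(Add(Pow(X, 2), Mul(Pow(X, 2), X)), -14), Mul(-1, 627)) = Add(Add(Add(Pow(X, 2), Pow(X, 3)), -14), -627) = Add(Add(-14, Pow(X, 2), Pow(X, 3)), -627) = Add(-641, Pow(X, 2), Pow(X, 3)))
Mul(Function('M')(Function('A')(2, 5)), 38) = Mul(Add(-641, Pow(-1, 2), Pow(-1, 3)), 38) = Mul(Add(-641, 1, -1), 38) = Mul(-641, 38) = -24358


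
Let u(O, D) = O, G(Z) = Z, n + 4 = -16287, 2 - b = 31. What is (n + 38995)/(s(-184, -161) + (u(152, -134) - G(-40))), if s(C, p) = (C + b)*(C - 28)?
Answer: 1892/3779 ≈ 0.50066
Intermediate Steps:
b = -29 (b = 2 - 1*31 = 2 - 31 = -29)
n = -16291 (n = -4 - 16287 = -16291)
s(C, p) = (-29 + C)*(-28 + C) (s(C, p) = (C - 29)*(C - 28) = (-29 + C)*(-28 + C))
(n + 38995)/(s(-184, -161) + (u(152, -134) - G(-40))) = (-16291 + 38995)/((812 + (-184)² - 57*(-184)) + (152 - 1*(-40))) = 22704/((812 + 33856 + 10488) + (152 + 40)) = 22704/(45156 + 192) = 22704/45348 = 22704*(1/45348) = 1892/3779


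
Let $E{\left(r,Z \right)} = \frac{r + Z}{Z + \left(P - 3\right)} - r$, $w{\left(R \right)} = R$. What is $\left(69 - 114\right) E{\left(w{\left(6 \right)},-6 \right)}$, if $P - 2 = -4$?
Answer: $270$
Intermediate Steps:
$P = -2$ ($P = 2 - 4 = -2$)
$E{\left(r,Z \right)} = - r + \frac{Z + r}{-5 + Z}$ ($E{\left(r,Z \right)} = \frac{r + Z}{Z - 5} - r = \frac{Z + r}{Z - 5} - r = \frac{Z + r}{-5 + Z} - r = - r + \frac{Z + r}{-5 + Z}$)
$\left(69 - 114\right) E{\left(w{\left(6 \right)},-6 \right)} = \left(69 - 114\right) \frac{-6 + 6 \cdot 6 - \left(-6\right) 6}{-5 - 6} = - 45 \frac{-6 + 36 + 36}{-11} = - 45 \left(\left(- \frac{1}{11}\right) 66\right) = \left(-45\right) \left(-6\right) = 270$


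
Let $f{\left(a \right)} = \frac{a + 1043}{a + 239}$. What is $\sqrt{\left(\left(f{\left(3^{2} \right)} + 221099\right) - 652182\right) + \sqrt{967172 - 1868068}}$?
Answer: $\frac{\sqrt{-1657066746 + 15376 i \sqrt{56306}}}{62} \approx 0.72282 + 656.57 i$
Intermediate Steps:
$f{\left(a \right)} = \frac{1043 + a}{239 + a}$
$\sqrt{\left(\left(f{\left(3^{2} \right)} + 221099\right) - 652182\right) + \sqrt{967172 - 1868068}} = \sqrt{\left(\left(\frac{1043 + 3^{2}}{239 + 3^{2}} + 221099\right) - 652182\right) + \sqrt{967172 - 1868068}} = \sqrt{\left(\left(\frac{1043 + 9}{239 + 9} + 221099\right) - 652182\right) + \sqrt{-900896}} = \sqrt{\left(\left(\frac{1}{248} \cdot 1052 + 221099\right) - 652182\right) + 4 i \sqrt{56306}} = \sqrt{\left(\left(\frac{263}{62} + 221099\right) - 652182\right) + 4 i \sqrt{56306}} = \sqrt{\left(\frac{13708401}{62} - 652182\right) + 4 i \sqrt{56306}} = \sqrt{- \frac{26726883}{62} + 4 i \sqrt{56306}}$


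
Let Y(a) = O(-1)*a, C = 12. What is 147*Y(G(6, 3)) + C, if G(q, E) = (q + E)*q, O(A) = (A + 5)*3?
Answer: 95268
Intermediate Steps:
O(A) = 15 + 3*A (O(A) = (5 + A)*3 = 15 + 3*A)
G(q, E) = q*(E + q) (G(q, E) = (E + q)*q = q*(E + q))
Y(a) = 12*a (Y(a) = (15 + 3*(-1))*a = (15 - 3)*a = 12*a)
147*Y(G(6, 3)) + C = 147*(12*(6*(3 + 6))) + 12 = 147*(12*(6*9)) + 12 = 147*(12*54) + 12 = 147*648 + 12 = 95256 + 12 = 95268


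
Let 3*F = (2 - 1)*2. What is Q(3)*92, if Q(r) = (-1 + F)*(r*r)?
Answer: -276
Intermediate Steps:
F = ⅔ (F = ((2 - 1)*2)/3 = (1*2)/3 = (⅓)*2 = ⅔ ≈ 0.66667)
Q(r) = -r²/3 (Q(r) = (-1 + ⅔)*(r*r) = -r²/3)
Q(3)*92 = -⅓*3²*92 = -⅓*9*92 = -3*92 = -276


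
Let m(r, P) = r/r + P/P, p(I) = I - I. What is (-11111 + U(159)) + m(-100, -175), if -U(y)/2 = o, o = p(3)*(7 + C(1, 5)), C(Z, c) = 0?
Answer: -11109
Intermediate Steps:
p(I) = 0
m(r, P) = 2 (m(r, P) = 1 + 1 = 2)
o = 0 (o = 0*(7 + 0) = 0*7 = 0)
U(y) = 0 (U(y) = -2*0 = 0)
(-11111 + U(159)) + m(-100, -175) = (-11111 + 0) + 2 = -11111 + 2 = -11109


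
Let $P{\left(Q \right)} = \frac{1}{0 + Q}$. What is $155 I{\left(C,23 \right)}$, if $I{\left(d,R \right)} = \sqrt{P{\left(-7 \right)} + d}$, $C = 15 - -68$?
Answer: $\frac{310 \sqrt{1015}}{7} \approx 1410.9$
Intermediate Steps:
$C = 83$ ($C = 15 + 68 = 83$)
$P{\left(Q \right)} = \frac{1}{Q}$
$I{\left(d,R \right)} = \sqrt{- \frac{1}{7} + d}$ ($I{\left(d,R \right)} = \sqrt{\frac{1}{-7} + d} = \sqrt{- \frac{1}{7} + d}$)
$155 I{\left(C,23 \right)} = 155 \frac{\sqrt{-7 + 49 \cdot 83}}{7} = 155 \frac{\sqrt{-7 + 4067}}{7} = 155 \frac{\sqrt{4060}}{7} = 155 \frac{2 \sqrt{1015}}{7} = \frac{310 \sqrt{1015}}{7}$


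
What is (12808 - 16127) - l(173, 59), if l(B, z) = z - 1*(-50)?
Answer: -3428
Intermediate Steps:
l(B, z) = 50 + z (l(B, z) = z + 50 = 50 + z)
(12808 - 16127) - l(173, 59) = (12808 - 16127) - (50 + 59) = -3319 - 1*109 = -3319 - 109 = -3428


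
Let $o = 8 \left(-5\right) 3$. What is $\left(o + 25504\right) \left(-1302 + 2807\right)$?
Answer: $38202920$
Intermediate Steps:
$o = -120$ ($o = \left(-40\right) 3 = -120$)
$\left(o + 25504\right) \left(-1302 + 2807\right) = \left(-120 + 25504\right) \left(-1302 + 2807\right) = 25384 \cdot 1505 = 38202920$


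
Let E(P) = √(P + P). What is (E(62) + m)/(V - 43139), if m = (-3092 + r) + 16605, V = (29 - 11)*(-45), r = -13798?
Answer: 285/43949 - 2*√31/43949 ≈ 0.0062314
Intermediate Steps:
E(P) = √2*√P (E(P) = √(2*P) = √2*√P)
V = -810 (V = 18*(-45) = -810)
m = -285 (m = (-3092 - 13798) + 16605 = -16890 + 16605 = -285)
(E(62) + m)/(V - 43139) = (√2*√62 - 285)/(-810 - 43139) = (2*√31 - 285)/(-43949) = (-285 + 2*√31)*(-1/43949) = 285/43949 - 2*√31/43949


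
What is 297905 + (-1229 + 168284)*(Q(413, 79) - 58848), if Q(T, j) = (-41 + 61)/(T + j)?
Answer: -403052465710/41 ≈ -9.8305e+9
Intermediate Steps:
Q(T, j) = 20/(T + j)
297905 + (-1229 + 168284)*(Q(413, 79) - 58848) = 297905 + (-1229 + 168284)*(20/(413 + 79) - 58848) = 297905 + 167055*(20/492 - 58848) = 297905 + 167055*(20*(1/492) - 58848) = 297905 + 167055*(5/123 - 58848) = 297905 + 167055*(-7238299/123) = 297905 - 403064679815/41 = -403052465710/41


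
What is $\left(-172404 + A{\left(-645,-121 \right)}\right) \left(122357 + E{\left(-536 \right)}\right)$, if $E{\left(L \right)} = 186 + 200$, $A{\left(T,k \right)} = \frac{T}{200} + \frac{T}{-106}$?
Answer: $- \frac{44861390253831}{2120} \approx -2.1161 \cdot 10^{10}$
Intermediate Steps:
$A{\left(T,k \right)} = - \frac{47 T}{10600}$ ($A{\left(T,k \right)} = T \frac{1}{200} + T \left(- \frac{1}{106}\right) = \frac{T}{200} - \frac{T}{106} = - \frac{47 T}{10600}$)
$E{\left(L \right)} = 386$
$\left(-172404 + A{\left(-645,-121 \right)}\right) \left(122357 + E{\left(-536 \right)}\right) = \left(-172404 - - \frac{6063}{2120}\right) \left(122357 + 386\right) = \left(-172404 + \frac{6063}{2120}\right) 122743 = \left(- \frac{365490417}{2120}\right) 122743 = - \frac{44861390253831}{2120}$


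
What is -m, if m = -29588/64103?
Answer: 2276/4931 ≈ 0.46157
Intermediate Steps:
m = -2276/4931 (m = -29588*1/64103 = -2276/4931 ≈ -0.46157)
-m = -1*(-2276/4931) = 2276/4931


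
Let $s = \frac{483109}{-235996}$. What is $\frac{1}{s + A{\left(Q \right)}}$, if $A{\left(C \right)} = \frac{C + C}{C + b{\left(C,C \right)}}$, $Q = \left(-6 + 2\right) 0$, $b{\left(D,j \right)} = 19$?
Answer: $- \frac{235996}{483109} \approx -0.48849$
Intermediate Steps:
$s = - \frac{483109}{235996}$ ($s = 483109 \left(- \frac{1}{235996}\right) = - \frac{483109}{235996} \approx -2.0471$)
$Q = 0$ ($Q = \left(-4\right) 0 = 0$)
$A{\left(C \right)} = \frac{2 C}{19 + C}$ ($A{\left(C \right)} = \frac{C + C}{C + 19} = \frac{2 C}{19 + C}$)
$\frac{1}{s + A{\left(Q \right)}} = \frac{1}{- \frac{483109}{235996} + 2 \cdot 0 \frac{1}{19 + 0}} = \frac{1}{- \frac{483109}{235996} + 2 \cdot 0 \cdot \frac{1}{19}} = \frac{1}{- \frac{483109}{235996} + 0} = \frac{1}{- \frac{483109}{235996}} = - \frac{235996}{483109}$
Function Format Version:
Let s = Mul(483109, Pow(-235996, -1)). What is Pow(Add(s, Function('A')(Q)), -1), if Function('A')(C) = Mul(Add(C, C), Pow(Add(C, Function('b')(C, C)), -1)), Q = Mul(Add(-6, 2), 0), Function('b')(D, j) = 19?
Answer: Rational(-235996, 483109) ≈ -0.48849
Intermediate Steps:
s = Rational(-483109, 235996) (s = Mul(483109, Rational(-1, 235996)) = Rational(-483109, 235996) ≈ -2.0471)
Q = 0 (Q = Mul(-4, 0) = 0)
Function('A')(C) = Mul(2, C, Pow(Add(19, C), -1)) (Function('A')(C) = Mul(Add(C, C), Pow(Add(C, 19), -1)) = Mul(Mul(2, C), Pow(Add(19, C), -1)) = Mul(2, C, Pow(Add(19, C), -1)))
Pow(Add(s, Function('A')(Q)), -1) = Pow(Add(Rational(-483109, 235996), Mul(2, 0, Pow(Add(19, 0), -1))), -1) = Pow(Add(Rational(-483109, 235996), Mul(2, 0, Pow(19, -1))), -1) = Pow(Add(Rational(-483109, 235996), Mul(2, 0, Rational(1, 19))), -1) = Pow(Add(Rational(-483109, 235996), 0), -1) = Pow(Rational(-483109, 235996), -1) = Rational(-235996, 483109)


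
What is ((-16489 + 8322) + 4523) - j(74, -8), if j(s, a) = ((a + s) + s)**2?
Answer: -23244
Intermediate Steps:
j(s, a) = (a + 2*s)**2
((-16489 + 8322) + 4523) - j(74, -8) = ((-16489 + 8322) + 4523) - (-8 + 2*74)**2 = (-8167 + 4523) - (-8 + 148)**2 = -3644 - 1*140**2 = -3644 - 1*19600 = -3644 - 19600 = -23244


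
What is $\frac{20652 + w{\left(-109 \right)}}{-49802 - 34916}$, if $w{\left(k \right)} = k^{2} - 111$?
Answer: $- \frac{16211}{42359} \approx -0.3827$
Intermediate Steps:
$w{\left(k \right)} = -111 + k^{2}$ ($w{\left(k \right)} = k^{2} - 111 = -111 + k^{2}$)
$\frac{20652 + w{\left(-109 \right)}}{-49802 - 34916} = \frac{20652 - \left(111 - \left(-109\right)^{2}\right)}{-49802 - 34916} = \frac{20652 + \left(-111 + 11881\right)}{-84718} = \left(20652 + 11770\right) \left(- \frac{1}{84718}\right) = 32422 \left(- \frac{1}{84718}\right) = - \frac{16211}{42359}$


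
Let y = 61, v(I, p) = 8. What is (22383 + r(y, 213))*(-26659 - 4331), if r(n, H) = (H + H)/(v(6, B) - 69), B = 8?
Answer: -42299397630/61 ≈ -6.9343e+8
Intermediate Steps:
r(n, H) = -2*H/61 (r(n, H) = (H + H)/(8 - 69) = (2*H)/(-61) = (2*H)*(-1/61) = -2*H/61)
(22383 + r(y, 213))*(-26659 - 4331) = (22383 - 2/61*213)*(-26659 - 4331) = (22383 - 426/61)*(-30990) = (1364937/61)*(-30990) = -42299397630/61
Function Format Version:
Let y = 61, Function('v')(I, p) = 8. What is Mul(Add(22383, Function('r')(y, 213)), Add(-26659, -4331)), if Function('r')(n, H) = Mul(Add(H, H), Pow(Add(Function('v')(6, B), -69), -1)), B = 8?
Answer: Rational(-42299397630, 61) ≈ -6.9343e+8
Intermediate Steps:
Function('r')(n, H) = Mul(Rational(-2, 61), H) (Function('r')(n, H) = Mul(Add(H, H), Pow(Add(8, -69), -1)) = Mul(Mul(2, H), Pow(-61, -1)) = Mul(Mul(2, H), Rational(-1, 61)) = Mul(Rational(-2, 61), H))
Mul(Add(22383, Function('r')(y, 213)), Add(-26659, -4331)) = Mul(Add(22383, Mul(Rational(-2, 61), 213)), Add(-26659, -4331)) = Mul(Add(22383, Rational(-426, 61)), -30990) = Mul(Rational(1364937, 61), -30990) = Rational(-42299397630, 61)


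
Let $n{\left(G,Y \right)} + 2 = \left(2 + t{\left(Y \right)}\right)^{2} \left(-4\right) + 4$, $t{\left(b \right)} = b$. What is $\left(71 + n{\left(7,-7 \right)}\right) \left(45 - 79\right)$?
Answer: $918$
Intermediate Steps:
$n{\left(G,Y \right)} = 2 - 4 \left(2 + Y\right)^{2}$ ($n{\left(G,Y \right)} = -2 + \left(\left(2 + Y\right)^{2} \left(-4\right) + 4\right) = -2 - \left(-4 + 4 \left(2 + Y\right)^{2}\right) = 2 - 4 \left(2 + Y\right)^{2}$)
$\left(71 + n{\left(7,-7 \right)}\right) \left(45 - 79\right) = \left(71 + \left(2 - 4 \left(2 - 7\right)^{2}\right)\right) \left(45 - 79\right) = \left(71 + \left(2 - 4 \left(-5\right)^{2}\right)\right) \left(-34\right) = \left(71 + \left(2 - 100\right)\right) \left(-34\right) = \left(71 - 98\right) \left(-34\right) = \left(-27\right) \left(-34\right) = 918$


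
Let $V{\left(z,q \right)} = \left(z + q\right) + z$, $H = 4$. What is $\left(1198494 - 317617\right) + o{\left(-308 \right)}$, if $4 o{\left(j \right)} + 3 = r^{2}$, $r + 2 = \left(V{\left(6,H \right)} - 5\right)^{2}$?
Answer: $\frac{1768833}{2} \approx 8.8442 \cdot 10^{5}$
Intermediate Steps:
$V{\left(z,q \right)} = q + 2 z$ ($V{\left(z,q \right)} = \left(q + z\right) + z = q + 2 z$)
$r = 119$ ($r = -2 + \left(\left(4 + 2 \cdot 6\right) - 5\right)^{2} = -2 + \left(\left(4 + 12\right) - 5\right)^{2} = -2 + \left(16 - 5\right)^{2} = -2 + 11^{2} = -2 + 121 = 119$)
$o{\left(j \right)} = \frac{7079}{2}$ ($o{\left(j \right)} = - \frac{3}{4} + \frac{119^{2}}{4} = - \frac{3}{4} + \frac{1}{4} \cdot 14161 = - \frac{3}{4} + \frac{14161}{4} = \frac{7079}{2}$)
$\left(1198494 - 317617\right) + o{\left(-308 \right)} = \left(1198494 - 317617\right) + \frac{7079}{2} = 880877 + \frac{7079}{2} = \frac{1768833}{2}$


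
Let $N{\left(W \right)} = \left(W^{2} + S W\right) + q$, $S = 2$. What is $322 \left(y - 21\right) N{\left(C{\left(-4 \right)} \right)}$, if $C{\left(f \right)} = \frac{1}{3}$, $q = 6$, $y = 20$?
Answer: $- \frac{19642}{9} \approx -2182.4$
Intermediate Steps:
$C{\left(f \right)} = \frac{1}{3}$
$N{\left(W \right)} = 6 + W^{2} + 2 W$ ($N{\left(W \right)} = \left(W^{2} + 2 W\right) + 6 = 6 + W^{2} + 2 W$)
$322 \left(y - 21\right) N{\left(C{\left(-4 \right)} \right)} = 322 \left(20 - 21\right) \left(6 + \left(\frac{1}{3}\right)^{2} + 2 \cdot \frac{1}{3}\right) = 322 \left(- (6 + \frac{1}{9} + \frac{2}{3})\right) = 322 \left(\left(-1\right) \frac{61}{9}\right) = 322 \left(- \frac{61}{9}\right) = - \frac{19642}{9}$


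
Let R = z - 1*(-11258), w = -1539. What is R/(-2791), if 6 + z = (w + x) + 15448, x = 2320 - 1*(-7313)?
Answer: -34794/2791 ≈ -12.466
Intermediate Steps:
x = 9633 (x = 2320 + 7313 = 9633)
z = 23536 (z = -6 + ((-1539 + 9633) + 15448) = -6 + (8094 + 15448) = -6 + 23542 = 23536)
R = 34794 (R = 23536 - 1*(-11258) = 23536 + 11258 = 34794)
R/(-2791) = 34794/(-2791) = 34794*(-1/2791) = -34794/2791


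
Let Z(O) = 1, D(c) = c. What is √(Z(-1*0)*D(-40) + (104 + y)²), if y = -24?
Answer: 2*√1590 ≈ 79.750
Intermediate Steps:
√(Z(-1*0)*D(-40) + (104 + y)²) = √(1*(-40) + (104 - 24)²) = √(-40 + 80²) = √(-40 + 6400) = √6360 = 2*√1590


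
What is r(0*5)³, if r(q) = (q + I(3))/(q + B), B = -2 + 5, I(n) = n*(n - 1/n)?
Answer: 512/27 ≈ 18.963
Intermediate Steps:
B = 3
r(q) = (8 + q)/(3 + q) (r(q) = (q + (-1 + 3²))/(q + 3) = (q + (-1 + 9))/(3 + q) = (q + 8)/(3 + q) = (8 + q)/(3 + q))
r(0*5)³ = ((8 + 0*5)/(3 + 0*5))³ = ((8 + 0)/(3 + 0))³ = (8/3)³ = 512/27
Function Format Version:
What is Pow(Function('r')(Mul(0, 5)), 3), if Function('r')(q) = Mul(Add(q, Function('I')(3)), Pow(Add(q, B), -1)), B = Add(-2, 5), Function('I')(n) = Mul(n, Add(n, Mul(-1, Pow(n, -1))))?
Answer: Rational(512, 27) ≈ 18.963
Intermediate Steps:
B = 3
Function('r')(q) = Mul(Pow(Add(3, q), -1), Add(8, q)) (Function('r')(q) = Mul(Add(q, Add(-1, Pow(3, 2))), Pow(Add(q, 3), -1)) = Mul(Add(q, Add(-1, 9)), Pow(Add(3, q), -1)) = Mul(Add(q, 8), Pow(Add(3, q), -1)) = Mul(Add(8, q), Pow(Add(3, q), -1)) = Mul(Pow(Add(3, q), -1), Add(8, q)))
Pow(Function('r')(Mul(0, 5)), 3) = Pow(Mul(Pow(Add(3, Mul(0, 5)), -1), Add(8, Mul(0, 5))), 3) = Pow(Mul(Pow(Add(3, 0), -1), Add(8, 0)), 3) = Pow(Mul(Pow(3, -1), 8), 3) = Pow(Mul(Rational(1, 3), 8), 3) = Pow(Rational(8, 3), 3) = Rational(512, 27)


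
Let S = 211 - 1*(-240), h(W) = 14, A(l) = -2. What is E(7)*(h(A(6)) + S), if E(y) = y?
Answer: 3255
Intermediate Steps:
S = 451 (S = 211 + 240 = 451)
E(7)*(h(A(6)) + S) = 7*(14 + 451) = 7*465 = 3255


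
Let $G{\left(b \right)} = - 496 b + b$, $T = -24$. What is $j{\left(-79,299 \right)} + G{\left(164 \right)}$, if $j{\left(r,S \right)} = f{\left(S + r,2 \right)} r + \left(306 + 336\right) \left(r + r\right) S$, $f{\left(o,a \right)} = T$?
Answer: $-30408648$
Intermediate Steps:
$f{\left(o,a \right)} = -24$
$G{\left(b \right)} = - 495 b$
$j{\left(r,S \right)} = - 24 r + 1284 S r$ ($j{\left(r,S \right)} = - 24 r + \left(306 + 336\right) \left(r + r\right) S = - 24 r + 642 \cdot 2 r S = - 24 r + 1284 r S = - 24 r + 1284 S r$)
$j{\left(-79,299 \right)} + G{\left(164 \right)} = 12 \left(-79\right) \left(-2 + 107 \cdot 299\right) - 81180 = 12 \left(-79\right) \left(-2 + 31993\right) - 81180 = 12 \left(-79\right) 31991 - 81180 = -30327468 - 81180 = -30408648$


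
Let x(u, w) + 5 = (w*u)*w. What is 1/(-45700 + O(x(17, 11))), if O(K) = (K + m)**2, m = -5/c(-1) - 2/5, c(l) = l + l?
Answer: 100/417362681 ≈ 2.3960e-7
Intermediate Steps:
c(l) = 2*l
m = 21/10 (m = -5/(2*(-1)) - 2/5 = -5/(-2) - 2*1/5 = -5*(-1/2) - 2/5 = 5/2 - 2/5 = 21/10 ≈ 2.1000)
x(u, w) = -5 + u*w**2 (x(u, w) = -5 + (w*u)*w = -5 + (u*w)*w = -5 + u*w**2)
O(K) = (21/10 + K)**2 (O(K) = (K + 21/10)**2 = (21/10 + K)**2)
1/(-45700 + O(x(17, 11))) = 1/(-45700 + (21 + 10*(-5 + 17*11**2))**2/100) = 1/(-45700 + (21 + 10*(-5 + 17*121))**2/100) = 1/(-45700 + (21 + 10*(-5 + 2057))**2/100) = 1/(-45700 + (21 + 10*2052)**2/100) = 1/(-45700 + (21 + 20520)**2/100) = 1/(-45700 + (1/100)*20541**2) = 1/(-45700 + (1/100)*421932681) = 1/(-45700 + 421932681/100) = 1/(417362681/100) = 100/417362681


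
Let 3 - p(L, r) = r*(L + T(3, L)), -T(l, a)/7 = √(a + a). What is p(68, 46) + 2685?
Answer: -440 + 644*√34 ≈ 3315.1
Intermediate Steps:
T(l, a) = -7*√2*√a (T(l, a) = -7*√(a + a) = -7*√2*√a)
p(L, r) = 3 - r*(L - 7*√2*√L)
p(68, 46) + 2685 = (3 - 1*68*46 + 7*46*√2*√68) + 2685 = (3 - 3128 + 7*46*√2*(2*√17)) + 2685 = (3 - 3128 + 644*√34) + 2685 = (-3125 + 644*√34) + 2685 = -440 + 644*√34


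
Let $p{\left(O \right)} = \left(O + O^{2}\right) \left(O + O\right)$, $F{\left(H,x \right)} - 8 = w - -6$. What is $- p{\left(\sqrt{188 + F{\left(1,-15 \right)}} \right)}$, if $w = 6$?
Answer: $-416 - 1664 \sqrt{13} \approx -6415.6$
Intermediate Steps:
$F{\left(H,x \right)} = 20$ ($F{\left(H,x \right)} = 8 + \left(6 - -6\right) = 8 + \left(6 + 6\right) = 8 + 12 = 20$)
$p{\left(O \right)} = 2 O \left(O + O^{2}\right)$ ($p{\left(O \right)} = \left(O + O^{2}\right) 2 O = 2 O \left(O + O^{2}\right)$)
$- p{\left(\sqrt{188 + F{\left(1,-15 \right)}} \right)} = - 2 \left(\sqrt{188 + 20}\right)^{2} \left(1 + \sqrt{188 + 20}\right) = - 2 \left(\sqrt{208}\right)^{2} \left(1 + \sqrt{208}\right) = - 2 \left(4 \sqrt{13}\right)^{2} \left(1 + 4 \sqrt{13}\right) = - 2 \cdot 208 \left(1 + 4 \sqrt{13}\right) = - (416 + 1664 \sqrt{13}) = -416 - 1664 \sqrt{13}$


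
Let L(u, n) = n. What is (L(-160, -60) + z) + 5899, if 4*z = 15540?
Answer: 9724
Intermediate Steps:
z = 3885 (z = (¼)*15540 = 3885)
(L(-160, -60) + z) + 5899 = (-60 + 3885) + 5899 = 3825 + 5899 = 9724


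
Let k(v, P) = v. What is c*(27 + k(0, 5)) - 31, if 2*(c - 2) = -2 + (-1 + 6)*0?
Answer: -4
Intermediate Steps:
c = 1 (c = 2 + (-2 + (-1 + 6)*0)/2 = 2 + (-2 + 5*0)/2 = 2 + (-2 + 0)/2 = 2 + (½)*(-2) = 2 - 1 = 1)
c*(27 + k(0, 5)) - 31 = 1*(27 + 0) - 31 = 1*27 - 31 = 27 - 31 = -4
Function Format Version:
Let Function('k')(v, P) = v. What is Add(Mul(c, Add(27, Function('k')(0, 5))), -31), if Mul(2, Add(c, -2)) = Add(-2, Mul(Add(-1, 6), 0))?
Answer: -4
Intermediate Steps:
c = 1 (c = Add(2, Mul(Rational(1, 2), Add(-2, Mul(Add(-1, 6), 0)))) = Add(2, Mul(Rational(1, 2), Add(-2, Mul(5, 0)))) = Add(2, Mul(Rational(1, 2), Add(-2, 0))) = Add(2, Mul(Rational(1, 2), -2)) = Add(2, -1) = 1)
Add(Mul(c, Add(27, Function('k')(0, 5))), -31) = Add(Mul(1, Add(27, 0)), -31) = Add(Mul(1, 27), -31) = Add(27, -31) = -4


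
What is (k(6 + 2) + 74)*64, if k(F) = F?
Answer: 5248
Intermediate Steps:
(k(6 + 2) + 74)*64 = ((6 + 2) + 74)*64 = (8 + 74)*64 = 82*64 = 5248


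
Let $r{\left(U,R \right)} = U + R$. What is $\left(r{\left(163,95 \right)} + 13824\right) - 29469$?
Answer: $-15387$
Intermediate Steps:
$r{\left(U,R \right)} = R + U$
$\left(r{\left(163,95 \right)} + 13824\right) - 29469 = \left(\left(95 + 163\right) + 13824\right) - 29469 = \left(258 + 13824\right) - 29469 = 14082 - 29469 = -15387$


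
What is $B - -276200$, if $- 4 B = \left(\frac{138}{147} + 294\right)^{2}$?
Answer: $\frac{610941124}{2401} \approx 2.5445 \cdot 10^{5}$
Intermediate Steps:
$B = - \frac{52215076}{2401}$ ($B = - \frac{\left(\frac{138}{147} + 294\right)^{2}}{4} = - \frac{\left(138 \cdot \frac{1}{147} + 294\right)^{2}}{4} = - \frac{\left(\frac{46}{49} + 294\right)^{2}}{4} = - \frac{\left(\frac{14452}{49}\right)^{2}}{4} = \left(- \frac{1}{4}\right) \frac{208860304}{2401} = - \frac{52215076}{2401} \approx -21747.0$)
$B - -276200 = - \frac{52215076}{2401} - -276200 = - \frac{52215076}{2401} + 276200 = \frac{610941124}{2401}$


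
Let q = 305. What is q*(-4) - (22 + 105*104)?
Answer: -12162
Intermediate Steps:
q*(-4) - (22 + 105*104) = 305*(-4) - (22 + 105*104) = -1220 - (22 + 10920) = -1220 - 1*10942 = -1220 - 10942 = -12162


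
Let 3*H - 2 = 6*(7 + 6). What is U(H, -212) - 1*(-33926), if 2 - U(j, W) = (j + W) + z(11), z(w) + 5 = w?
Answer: 102322/3 ≈ 34107.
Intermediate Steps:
H = 80/3 (H = 2/3 + (6*(7 + 6))/3 = 2/3 + (6*13)/3 = 2/3 + (1/3)*78 = 2/3 + 26 = 80/3 ≈ 26.667)
z(w) = -5 + w
U(j, W) = -4 - W - j (U(j, W) = 2 - ((j + W) + (-5 + 11)) = 2 - ((W + j) + 6) = 2 - (6 + W + j) = 2 + (-6 - W - j) = -4 - W - j)
U(H, -212) - 1*(-33926) = (-4 - 1*(-212) - 1*80/3) - 1*(-33926) = (-4 + 212 - 80/3) + 33926 = 544/3 + 33926 = 102322/3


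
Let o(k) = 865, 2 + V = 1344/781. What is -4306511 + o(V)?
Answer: -4305646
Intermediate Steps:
V = -218/781 (V = -2 + 1344/781 = -218/781 ≈ -0.27913)
-4306511 + o(V) = -4306511 + 865 = -4305646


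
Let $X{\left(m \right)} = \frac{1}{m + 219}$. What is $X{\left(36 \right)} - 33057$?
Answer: $- \frac{8429534}{255} \approx -33057.0$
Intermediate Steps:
$X{\left(m \right)} = \frac{1}{219 + m}$
$X{\left(36 \right)} - 33057 = \frac{1}{219 + 36} - 33057 = \frac{1}{255} - 33057 = - \frac{8429534}{255}$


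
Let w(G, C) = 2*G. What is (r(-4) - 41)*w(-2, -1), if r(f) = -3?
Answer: 176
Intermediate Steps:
(r(-4) - 41)*w(-2, -1) = (-3 - 41)*(2*(-2)) = -44*(-4) = 176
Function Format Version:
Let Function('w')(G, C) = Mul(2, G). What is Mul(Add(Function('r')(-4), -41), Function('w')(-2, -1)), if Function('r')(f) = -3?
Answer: 176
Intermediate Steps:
Mul(Add(Function('r')(-4), -41), Function('w')(-2, -1)) = Mul(Add(-3, -41), Mul(2, -2)) = Mul(-44, -4) = 176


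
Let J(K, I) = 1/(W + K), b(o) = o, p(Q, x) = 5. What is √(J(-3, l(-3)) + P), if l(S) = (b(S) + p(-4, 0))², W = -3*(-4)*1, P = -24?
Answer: I*√215/3 ≈ 4.8876*I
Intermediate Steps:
W = 12 (W = 12*1 = 12)
l(S) = (5 + S)² (l(S) = (S + 5)² = (5 + S)²)
J(K, I) = 1/(12 + K)
√(J(-3, l(-3)) + P) = √(1/(12 - 3) - 24) = √(1/9 - 24) = √(⅑ - 24) = √(-215/9) = I*√215/3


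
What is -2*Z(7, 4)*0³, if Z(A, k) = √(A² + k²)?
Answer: 0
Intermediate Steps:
-2*Z(7, 4)*0³ = -2*√(7² + 4²)*0³ = -2*√(49 + 16)*0 = -2*√65*0 = 0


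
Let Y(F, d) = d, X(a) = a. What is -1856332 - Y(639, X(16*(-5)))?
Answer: -1856252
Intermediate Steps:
-1856332 - Y(639, X(16*(-5))) = -1856332 - 16*(-5) = -1856332 - 1*(-80) = -1856332 + 80 = -1856252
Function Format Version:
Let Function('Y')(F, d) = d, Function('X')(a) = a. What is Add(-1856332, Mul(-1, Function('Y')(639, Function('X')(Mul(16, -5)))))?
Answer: -1856252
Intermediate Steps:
Add(-1856332, Mul(-1, Function('Y')(639, Function('X')(Mul(16, -5))))) = Add(-1856332, Mul(-1, Mul(16, -5))) = Add(-1856332, Mul(-1, -80)) = Add(-1856332, 80) = -1856252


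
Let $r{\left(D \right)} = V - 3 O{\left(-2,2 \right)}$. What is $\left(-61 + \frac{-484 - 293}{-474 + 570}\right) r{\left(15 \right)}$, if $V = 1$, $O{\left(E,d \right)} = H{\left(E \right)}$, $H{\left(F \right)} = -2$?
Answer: $- \frac{15477}{32} \approx -483.66$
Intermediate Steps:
$O{\left(E,d \right)} = -2$
$r{\left(D \right)} = 7$ ($r{\left(D \right)} = 1 - -6 = 1 + 6 = 7$)
$\left(-61 + \frac{-484 - 293}{-474 + 570}\right) r{\left(15 \right)} = \left(-61 + \frac{-484 - 293}{-474 + 570}\right) 7 = \left(-61 - \frac{777}{96}\right) 7 = \left(-61 - \frac{259}{32}\right) 7 = \left(- \frac{2211}{32}\right) 7 = - \frac{15477}{32}$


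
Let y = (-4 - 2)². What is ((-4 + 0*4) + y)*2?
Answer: 64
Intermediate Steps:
y = 36 (y = (-6)² = 36)
((-4 + 0*4) + y)*2 = ((-4 + 0*4) + 36)*2 = ((-4 + 0) + 36)*2 = (-4 + 36)*2 = 32*2 = 64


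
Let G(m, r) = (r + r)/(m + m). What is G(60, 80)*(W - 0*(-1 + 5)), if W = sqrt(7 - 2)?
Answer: 4*sqrt(5)/3 ≈ 2.9814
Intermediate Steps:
W = sqrt(5) ≈ 2.2361
G(m, r) = r/m (G(m, r) = (2*r)/((2*m)) = (2*r)*(1/(2*m)) = r/m)
G(60, 80)*(W - 0*(-1 + 5)) = (80/60)*(sqrt(5) - 0*(-1 + 5)) = (80*(1/60))*(sqrt(5) - 0*4) = 4*(sqrt(5) - 1*0)/3 = 4*(sqrt(5) + 0)/3 = 4*sqrt(5)/3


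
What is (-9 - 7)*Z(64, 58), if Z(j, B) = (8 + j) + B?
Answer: -2080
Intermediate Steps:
Z(j, B) = 8 + B + j
(-9 - 7)*Z(64, 58) = (-9 - 7)*(8 + 58 + 64) = -16*130 = -2080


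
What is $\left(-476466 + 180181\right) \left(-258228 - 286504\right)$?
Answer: $161395920620$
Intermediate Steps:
$\left(-476466 + 180181\right) \left(-258228 - 286504\right) = \left(-296285\right) \left(-544732\right) = 161395920620$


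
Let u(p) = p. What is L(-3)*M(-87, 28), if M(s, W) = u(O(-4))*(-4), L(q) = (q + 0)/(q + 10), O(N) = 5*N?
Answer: -240/7 ≈ -34.286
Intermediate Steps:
L(q) = q/(10 + q)
M(s, W) = 80 (M(s, W) = (5*(-4))*(-4) = -20*(-4) = 80)
L(-3)*M(-87, 28) = -3/(10 - 3)*80 = -3/7*80 = -240/7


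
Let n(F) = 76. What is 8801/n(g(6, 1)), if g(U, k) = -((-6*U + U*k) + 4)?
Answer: 8801/76 ≈ 115.80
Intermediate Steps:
g(U, k) = -4 + 6*U - U*k (g(U, k) = -(4 - 6*U + U*k) = -4 + 6*U - U*k)
8801/n(g(6, 1)) = 8801/76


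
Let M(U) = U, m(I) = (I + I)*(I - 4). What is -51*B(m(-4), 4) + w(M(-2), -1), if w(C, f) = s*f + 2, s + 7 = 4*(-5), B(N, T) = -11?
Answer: 590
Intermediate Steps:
m(I) = 2*I*(-4 + I) (m(I) = (2*I)*(-4 + I) = 2*I*(-4 + I))
s = -27 (s = -7 + 4*(-5) = -7 - 20 = -27)
w(C, f) = 2 - 27*f (w(C, f) = -27*f + 2 = 2 - 27*f)
-51*B(m(-4), 4) + w(M(-2), -1) = -51*(-11) + (2 - 27*(-1)) = 561 + (2 + 27) = 561 + 29 = 590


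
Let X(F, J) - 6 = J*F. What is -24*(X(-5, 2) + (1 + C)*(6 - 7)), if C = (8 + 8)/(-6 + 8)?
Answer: 312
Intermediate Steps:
X(F, J) = 6 + F*J (X(F, J) = 6 + J*F = 6 + F*J)
C = 8 (C = 16/2 = 16*(1/2) = 8)
-24*(X(-5, 2) + (1 + C)*(6 - 7)) = -24*((6 - 5*2) + (1 + 8)*(6 - 7)) = -24*((6 - 10) + 9*(-1)) = -24*(-4 - 9) = -24*(-13) = 312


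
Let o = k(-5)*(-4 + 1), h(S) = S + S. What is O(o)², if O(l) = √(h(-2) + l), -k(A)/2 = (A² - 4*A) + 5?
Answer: 296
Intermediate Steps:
k(A) = -10 - 2*A² + 8*A (k(A) = -2*((A² - 4*A) + 5) = -2*(5 + A² - 4*A) = -10 - 2*A² + 8*A)
h(S) = 2*S
o = 300 (o = (-10 - 2*(-5)² + 8*(-5))*(-4 + 1) = (-10 - 2*25 - 40)*(-3) = (-10 - 50 - 40)*(-3) = -100*(-3) = 300)
O(l) = √(-4 + l) (O(l) = √(2*(-2) + l) = √(-4 + l))
O(o)² = (√(-4 + 300))² = (√296)² = (2*√74)² = 296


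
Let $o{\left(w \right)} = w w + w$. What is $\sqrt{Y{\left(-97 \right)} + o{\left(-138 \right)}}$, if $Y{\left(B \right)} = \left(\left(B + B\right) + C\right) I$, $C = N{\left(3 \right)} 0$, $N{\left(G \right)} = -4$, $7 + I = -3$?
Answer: $\sqrt{20846} \approx 144.38$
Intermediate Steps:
$I = -10$ ($I = -7 - 3 = -10$)
$o{\left(w \right)} = w + w^{2}$ ($o{\left(w \right)} = w^{2} + w = w + w^{2}$)
$C = 0$ ($C = \left(-4\right) 0 = 0$)
$Y{\left(B \right)} = - 20 B$ ($Y{\left(B \right)} = \left(\left(B + B\right) + 0\right) \left(-10\right) = \left(2 B + 0\right) \left(-10\right) = 2 B \left(-10\right) = - 20 B$)
$\sqrt{Y{\left(-97 \right)} + o{\left(-138 \right)}} = \sqrt{\left(-20\right) \left(-97\right) - 138 \left(1 - 138\right)} = \sqrt{1940 - -18906} = \sqrt{1940 + 18906} = \sqrt{20846}$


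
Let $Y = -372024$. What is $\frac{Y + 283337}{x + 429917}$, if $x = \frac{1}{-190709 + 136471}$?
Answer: $- \frac{4810205506}{23317838245} \approx -0.20629$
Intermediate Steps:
$x = - \frac{1}{54238}$ ($x = \frac{1}{-54238} = - \frac{1}{54238} \approx -1.8437 \cdot 10^{-5}$)
$\frac{Y + 283337}{x + 429917} = \frac{-372024 + 283337}{- \frac{1}{54238} + 429917} = - \frac{88687}{\frac{23317838245}{54238}} = \left(-88687\right) \frac{54238}{23317838245} = - \frac{4810205506}{23317838245}$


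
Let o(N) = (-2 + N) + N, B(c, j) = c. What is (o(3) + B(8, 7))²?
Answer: 144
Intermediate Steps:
o(N) = -2 + 2*N
(o(3) + B(8, 7))² = ((-2 + 2*3) + 8)² = ((-2 + 6) + 8)² = (4 + 8)² = 12² = 144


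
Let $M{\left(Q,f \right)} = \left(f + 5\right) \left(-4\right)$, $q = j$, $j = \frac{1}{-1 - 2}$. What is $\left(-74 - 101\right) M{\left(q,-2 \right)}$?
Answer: $2100$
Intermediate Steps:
$j = - \frac{1}{3}$ ($j = \frac{1}{-3} = - \frac{1}{3} \approx -0.33333$)
$q = - \frac{1}{3} \approx -0.33333$
$M{\left(Q,f \right)} = -20 - 4 f$ ($M{\left(Q,f \right)} = \left(5 + f\right) \left(-4\right) = -20 - 4 f$)
$\left(-74 - 101\right) M{\left(q,-2 \right)} = \left(-74 - 101\right) \left(-20 - -8\right) = - 175 \left(-20 + 8\right) = \left(-175\right) \left(-12\right) = 2100$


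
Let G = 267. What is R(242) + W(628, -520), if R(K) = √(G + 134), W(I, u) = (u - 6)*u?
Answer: 273520 + √401 ≈ 2.7354e+5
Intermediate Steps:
W(I, u) = u*(-6 + u) (W(I, u) = (-6 + u)*u = u*(-6 + u))
R(K) = √401 (R(K) = √(267 + 134) = √401)
R(242) + W(628, -520) = √401 - 520*(-6 - 520) = √401 - 520*(-526) = √401 + 273520 = 273520 + √401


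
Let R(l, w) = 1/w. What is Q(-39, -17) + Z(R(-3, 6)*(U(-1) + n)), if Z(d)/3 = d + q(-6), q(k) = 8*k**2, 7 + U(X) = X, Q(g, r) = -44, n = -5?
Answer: 1627/2 ≈ 813.50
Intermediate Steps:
U(X) = -7 + X
Z(d) = 864 + 3*d (Z(d) = 3*(d + 8*(-6)**2) = 3*(d + 8*36) = 3*(d + 288) = 3*(288 + d) = 864 + 3*d)
Q(-39, -17) + Z(R(-3, 6)*(U(-1) + n)) = -44 + (864 + 3*(((-7 - 1) - 5)/6)) = -44 + (864 + 3*((-8 - 5)/6)) = -44 + (864 + 3*((1/6)*(-13))) = -44 + (864 + 3*(-13/6)) = -44 + (864 - 13/2) = -44 + 1715/2 = 1627/2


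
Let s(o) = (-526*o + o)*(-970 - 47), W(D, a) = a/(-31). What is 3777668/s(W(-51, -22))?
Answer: 58553854/5873175 ≈ 9.9697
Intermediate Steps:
W(D, a) = -a/31 (W(D, a) = a*(-1/31) = -a/31)
s(o) = 533925*o (s(o) = -525*o*(-1017) = 533925*o)
3777668/s(W(-51, -22)) = 3777668/((533925*(-1/31*(-22)))) = 3777668/((533925*(22/31))) = 3777668/(11746350/31) = 3777668*(31/11746350) = 58553854/5873175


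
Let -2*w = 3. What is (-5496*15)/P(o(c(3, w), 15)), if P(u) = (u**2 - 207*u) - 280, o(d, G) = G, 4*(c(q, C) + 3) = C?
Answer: 2061/79 ≈ 26.089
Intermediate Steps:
w = -3/2 (w = -1/2*3 = -3/2 ≈ -1.5000)
c(q, C) = -3 + C/4
P(u) = -280 + u**2 - 207*u
(-5496*15)/P(o(c(3, w), 15)) = (-5496*15)/(-280 + 15**2 - 207*15) = -82440/(-280 + 225 - 3105) = -82440/(-3160) = -82440*(-1/3160) = 2061/79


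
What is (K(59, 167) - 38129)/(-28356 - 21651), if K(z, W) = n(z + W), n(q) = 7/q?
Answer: 8617147/11301582 ≈ 0.76247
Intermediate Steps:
K(z, W) = 7/(W + z) (K(z, W) = 7/(z + W) = 7/(W + z))
(K(59, 167) - 38129)/(-28356 - 21651) = (7/(167 + 59) - 38129)/(-28356 - 21651) = (7/226 - 38129)/(-50007) = (7*(1/226) - 38129)*(-1/50007) = (7/226 - 38129)*(-1/50007) = -8617147/226*(-1/50007) = 8617147/11301582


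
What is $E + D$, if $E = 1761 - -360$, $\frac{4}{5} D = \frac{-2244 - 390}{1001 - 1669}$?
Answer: $\frac{2840241}{1336} \approx 2125.9$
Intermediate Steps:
$D = \frac{6585}{1336}$ ($D = \frac{5 \frac{-2244 - 390}{1001 - 1669}}{4} = \frac{5 \left(- \frac{2634}{-668}\right)}{4} = \frac{5 \left(\left(-2634\right) \left(- \frac{1}{668}\right)\right)}{4} = \frac{5}{4} \cdot \frac{1317}{334} = \frac{6585}{1336} \approx 4.9289$)
$E = 2121$ ($E = 1761 + 360 = 2121$)
$E + D = 2121 + \frac{6585}{1336} = \frac{2840241}{1336}$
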